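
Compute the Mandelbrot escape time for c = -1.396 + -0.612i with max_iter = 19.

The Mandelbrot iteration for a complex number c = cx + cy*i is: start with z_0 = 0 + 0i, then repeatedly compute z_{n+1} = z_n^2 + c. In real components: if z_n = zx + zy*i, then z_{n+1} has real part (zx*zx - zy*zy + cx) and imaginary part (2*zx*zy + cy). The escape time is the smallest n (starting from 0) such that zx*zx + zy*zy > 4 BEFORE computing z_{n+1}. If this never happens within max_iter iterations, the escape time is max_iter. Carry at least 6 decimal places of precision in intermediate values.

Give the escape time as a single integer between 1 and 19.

z_0 = 0 + 0i, c = -1.3960 + -0.6120i
Iter 1: z = -1.3960 + -0.6120i, |z|^2 = 2.3234
Iter 2: z = 0.1783 + 1.0967i, |z|^2 = 1.2345
Iter 3: z = -2.5670 + -0.2210i, |z|^2 = 6.6382
Escaped at iteration 3

Answer: 3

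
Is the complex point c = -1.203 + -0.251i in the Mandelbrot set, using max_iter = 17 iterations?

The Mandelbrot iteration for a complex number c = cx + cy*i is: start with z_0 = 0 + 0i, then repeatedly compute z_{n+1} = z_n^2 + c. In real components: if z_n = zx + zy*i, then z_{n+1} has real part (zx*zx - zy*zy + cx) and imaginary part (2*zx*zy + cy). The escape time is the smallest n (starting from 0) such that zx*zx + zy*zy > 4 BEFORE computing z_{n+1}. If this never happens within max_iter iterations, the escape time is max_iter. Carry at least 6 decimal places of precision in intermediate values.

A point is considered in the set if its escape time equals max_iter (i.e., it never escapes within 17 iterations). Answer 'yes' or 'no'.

Answer: no

Derivation:
z_0 = 0 + 0i, c = -1.2030 + -0.2510i
Iter 1: z = -1.2030 + -0.2510i, |z|^2 = 1.5102
Iter 2: z = 0.1812 + 0.3529i, |z|^2 = 0.1574
Iter 3: z = -1.2947 + -0.1231i, |z|^2 = 1.6914
Iter 4: z = 0.4581 + 0.0678i, |z|^2 = 0.2145
Iter 5: z = -0.9977 + -0.1889i, |z|^2 = 1.0311
Iter 6: z = -0.2432 + 0.1260i, |z|^2 = 0.0750
Iter 7: z = -1.1597 + -0.3123i, |z|^2 = 1.4424
Iter 8: z = 0.0444 + 0.4733i, |z|^2 = 0.2260
Iter 9: z = -1.4251 + -0.2090i, |z|^2 = 2.0744
Iter 10: z = 0.7841 + 0.3446i, |z|^2 = 0.7336
Iter 11: z = -0.7069 + 0.2894i, |z|^2 = 0.5835
Iter 12: z = -0.7870 + -0.6601i, |z|^2 = 1.0552
Iter 13: z = -1.0194 + 0.7881i, |z|^2 = 1.6602
Iter 14: z = -0.7849 + -1.8577i, |z|^2 = 4.0670
Escaped at iteration 14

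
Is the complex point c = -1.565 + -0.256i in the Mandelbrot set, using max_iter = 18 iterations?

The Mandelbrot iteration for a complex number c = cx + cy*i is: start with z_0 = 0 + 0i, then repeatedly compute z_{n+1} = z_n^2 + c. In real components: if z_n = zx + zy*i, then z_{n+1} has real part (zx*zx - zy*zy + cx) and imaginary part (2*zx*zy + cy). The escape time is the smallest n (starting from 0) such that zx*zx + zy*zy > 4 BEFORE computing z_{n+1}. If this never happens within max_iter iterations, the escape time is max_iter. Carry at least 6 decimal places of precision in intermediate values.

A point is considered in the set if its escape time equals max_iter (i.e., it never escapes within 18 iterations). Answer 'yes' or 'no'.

z_0 = 0 + 0i, c = -1.5650 + -0.2560i
Iter 1: z = -1.5650 + -0.2560i, |z|^2 = 2.5148
Iter 2: z = 0.8187 + 0.5453i, |z|^2 = 0.9676
Iter 3: z = -1.1921 + 0.6368i, |z|^2 = 1.8266
Iter 4: z = -0.5495 + -1.7743i, |z|^2 = 3.4501
Iter 5: z = -4.4112 + 1.6940i, |z|^2 = 22.3281
Escaped at iteration 5

Answer: no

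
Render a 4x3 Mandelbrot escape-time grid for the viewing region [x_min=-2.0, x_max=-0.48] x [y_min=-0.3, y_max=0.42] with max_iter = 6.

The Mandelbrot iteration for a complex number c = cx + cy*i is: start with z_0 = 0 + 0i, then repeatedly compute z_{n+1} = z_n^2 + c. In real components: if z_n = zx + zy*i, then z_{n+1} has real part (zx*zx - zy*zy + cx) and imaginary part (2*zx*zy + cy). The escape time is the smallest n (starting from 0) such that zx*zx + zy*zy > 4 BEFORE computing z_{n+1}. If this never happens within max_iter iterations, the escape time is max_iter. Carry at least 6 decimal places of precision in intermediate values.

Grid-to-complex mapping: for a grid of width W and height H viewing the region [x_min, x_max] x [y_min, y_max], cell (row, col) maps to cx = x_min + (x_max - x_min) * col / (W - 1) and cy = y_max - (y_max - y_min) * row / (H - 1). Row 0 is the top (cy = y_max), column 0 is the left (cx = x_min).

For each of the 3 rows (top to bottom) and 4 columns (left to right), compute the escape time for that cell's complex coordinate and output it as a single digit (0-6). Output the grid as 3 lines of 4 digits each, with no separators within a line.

Answer: 1466
1666
1566

Derivation:
(row=0, col=0): c = -2.0000 + 0.4200i → escape time 1
(row=0, col=1): c = -1.4933 + 0.4200i → escape time 4
(row=0, col=2): c = -0.9867 + 0.4200i → escape time 6
(row=0, col=3): c = -0.4800 + 0.4200i → escape time 6
(row=1, col=0): c = -2.0000 + 0.0600i → escape time 1
(row=1, col=1): c = -1.4933 + 0.0600i → escape time 6
(row=1, col=2): c = -0.9867 + 0.0600i → escape time 6
(row=1, col=3): c = -0.4800 + 0.0600i → escape time 6
(row=2, col=0): c = -2.0000 + -0.3000i → escape time 1
(row=2, col=1): c = -1.4933 + -0.3000i → escape time 5
(row=2, col=2): c = -0.9867 + -0.3000i → escape time 6
(row=2, col=3): c = -0.4800 + -0.3000i → escape time 6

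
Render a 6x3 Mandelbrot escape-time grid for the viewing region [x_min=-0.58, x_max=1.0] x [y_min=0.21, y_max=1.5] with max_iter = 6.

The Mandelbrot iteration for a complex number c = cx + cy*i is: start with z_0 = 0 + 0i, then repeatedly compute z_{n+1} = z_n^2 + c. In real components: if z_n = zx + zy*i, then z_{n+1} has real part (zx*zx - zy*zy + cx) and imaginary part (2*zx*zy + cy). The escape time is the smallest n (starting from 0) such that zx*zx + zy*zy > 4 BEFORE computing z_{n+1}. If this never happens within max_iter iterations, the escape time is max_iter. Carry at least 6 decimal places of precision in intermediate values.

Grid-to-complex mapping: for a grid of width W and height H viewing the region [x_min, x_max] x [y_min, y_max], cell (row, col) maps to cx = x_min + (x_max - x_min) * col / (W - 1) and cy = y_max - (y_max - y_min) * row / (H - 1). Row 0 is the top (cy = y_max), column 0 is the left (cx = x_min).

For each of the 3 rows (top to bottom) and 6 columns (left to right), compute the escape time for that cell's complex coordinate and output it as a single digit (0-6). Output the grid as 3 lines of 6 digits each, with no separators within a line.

(row=0, col=0): c = -0.5800 + 1.5000i → escape time 2
(row=0, col=1): c = -0.2640 + 1.5000i → escape time 2
(row=0, col=2): c = 0.0520 + 1.5000i → escape time 2
(row=0, col=3): c = 0.3680 + 1.5000i → escape time 2
(row=0, col=4): c = 0.6840 + 1.5000i → escape time 2
(row=0, col=5): c = 1.0000 + 1.5000i → escape time 2
(row=1, col=0): c = -0.5800 + 0.8550i → escape time 4
(row=1, col=1): c = -0.2640 + 0.8550i → escape time 6
(row=1, col=2): c = 0.0520 + 0.8550i → escape time 6
(row=1, col=3): c = 0.3680 + 0.8550i → escape time 4
(row=1, col=4): c = 0.6840 + 0.8550i → escape time 2
(row=1, col=5): c = 1.0000 + 0.8550i → escape time 2
(row=2, col=0): c = -0.5800 + 0.2100i → escape time 6
(row=2, col=1): c = -0.2640 + 0.2100i → escape time 6
(row=2, col=2): c = 0.0520 + 0.2100i → escape time 6
(row=2, col=3): c = 0.3680 + 0.2100i → escape time 6
(row=2, col=4): c = 0.6840 + 0.2100i → escape time 3
(row=2, col=5): c = 1.0000 + 0.2100i → escape time 2

Answer: 222222
466422
666632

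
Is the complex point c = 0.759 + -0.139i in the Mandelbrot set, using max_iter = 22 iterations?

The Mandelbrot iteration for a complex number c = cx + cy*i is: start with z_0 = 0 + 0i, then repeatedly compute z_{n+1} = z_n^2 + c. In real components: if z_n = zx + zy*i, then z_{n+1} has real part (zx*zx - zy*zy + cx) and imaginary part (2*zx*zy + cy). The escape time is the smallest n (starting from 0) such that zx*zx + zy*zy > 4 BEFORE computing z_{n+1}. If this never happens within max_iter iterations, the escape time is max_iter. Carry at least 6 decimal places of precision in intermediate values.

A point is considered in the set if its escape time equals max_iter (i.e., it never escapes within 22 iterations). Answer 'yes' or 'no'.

z_0 = 0 + 0i, c = 0.7590 + -0.1390i
Iter 1: z = 0.7590 + -0.1390i, |z|^2 = 0.5954
Iter 2: z = 1.3158 + -0.3500i, |z|^2 = 1.8537
Iter 3: z = 2.3677 + -1.0600i, |z|^2 = 6.7298
Escaped at iteration 3

Answer: no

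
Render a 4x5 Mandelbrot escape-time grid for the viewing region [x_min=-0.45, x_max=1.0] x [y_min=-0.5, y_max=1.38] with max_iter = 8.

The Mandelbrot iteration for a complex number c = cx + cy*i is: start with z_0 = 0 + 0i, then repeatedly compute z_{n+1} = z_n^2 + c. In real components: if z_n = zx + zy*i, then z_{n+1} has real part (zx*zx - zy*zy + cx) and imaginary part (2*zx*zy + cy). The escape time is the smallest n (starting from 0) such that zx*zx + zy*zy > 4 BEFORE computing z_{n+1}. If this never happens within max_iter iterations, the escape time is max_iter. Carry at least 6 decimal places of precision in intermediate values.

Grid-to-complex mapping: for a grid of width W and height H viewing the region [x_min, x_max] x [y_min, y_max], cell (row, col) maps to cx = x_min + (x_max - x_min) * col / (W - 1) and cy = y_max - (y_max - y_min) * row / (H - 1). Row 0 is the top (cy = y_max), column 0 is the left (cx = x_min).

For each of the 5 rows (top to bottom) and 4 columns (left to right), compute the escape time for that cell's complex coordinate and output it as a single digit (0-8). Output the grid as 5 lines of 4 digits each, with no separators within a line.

(row=0, col=0): c = -0.4500 + 1.3800i → escape time 2
(row=0, col=1): c = 0.0333 + 1.3800i → escape time 2
(row=0, col=2): c = 0.5167 + 1.3800i → escape time 2
(row=0, col=3): c = 1.0000 + 1.3800i → escape time 2
(row=1, col=0): c = -0.4500 + 0.9100i → escape time 5
(row=1, col=1): c = 0.0333 + 0.9100i → escape time 6
(row=1, col=2): c = 0.5167 + 0.9100i → escape time 3
(row=1, col=3): c = 1.0000 + 0.9100i → escape time 2
(row=2, col=0): c = -0.4500 + 0.4400i → escape time 8
(row=2, col=1): c = 0.0333 + 0.4400i → escape time 8
(row=2, col=2): c = 0.5167 + 0.4400i → escape time 5
(row=2, col=3): c = 1.0000 + 0.4400i → escape time 2
(row=3, col=0): c = -0.4500 + -0.0300i → escape time 8
(row=3, col=1): c = 0.0333 + -0.0300i → escape time 8
(row=3, col=2): c = 0.5167 + -0.0300i → escape time 5
(row=3, col=3): c = 1.0000 + -0.0300i → escape time 2
(row=4, col=0): c = -0.4500 + -0.5000i → escape time 8
(row=4, col=1): c = 0.0333 + -0.5000i → escape time 8
(row=4, col=2): c = 0.5167 + -0.5000i → escape time 5
(row=4, col=3): c = 1.0000 + -0.5000i → escape time 2

Answer: 2222
5632
8852
8852
8852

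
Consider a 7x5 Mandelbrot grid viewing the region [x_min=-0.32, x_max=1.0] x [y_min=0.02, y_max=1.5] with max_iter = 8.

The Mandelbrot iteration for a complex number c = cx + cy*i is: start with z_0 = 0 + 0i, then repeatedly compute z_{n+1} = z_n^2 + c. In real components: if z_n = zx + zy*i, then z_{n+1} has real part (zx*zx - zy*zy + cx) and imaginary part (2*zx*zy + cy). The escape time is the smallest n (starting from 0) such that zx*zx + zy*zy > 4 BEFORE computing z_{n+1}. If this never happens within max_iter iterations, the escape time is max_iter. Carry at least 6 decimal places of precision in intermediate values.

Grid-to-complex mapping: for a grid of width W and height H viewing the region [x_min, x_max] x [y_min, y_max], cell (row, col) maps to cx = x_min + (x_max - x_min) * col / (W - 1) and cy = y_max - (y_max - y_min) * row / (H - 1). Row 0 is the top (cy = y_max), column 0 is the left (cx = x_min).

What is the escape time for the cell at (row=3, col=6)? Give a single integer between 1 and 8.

Answer: 2

Derivation:
z_0 = 0 + 0i, c = 1.0000 + 0.3900i
Iter 1: z = 1.0000 + 0.3900i, |z|^2 = 1.1521
Iter 2: z = 1.8479 + 1.1700i, |z|^2 = 4.7836
Escaped at iteration 2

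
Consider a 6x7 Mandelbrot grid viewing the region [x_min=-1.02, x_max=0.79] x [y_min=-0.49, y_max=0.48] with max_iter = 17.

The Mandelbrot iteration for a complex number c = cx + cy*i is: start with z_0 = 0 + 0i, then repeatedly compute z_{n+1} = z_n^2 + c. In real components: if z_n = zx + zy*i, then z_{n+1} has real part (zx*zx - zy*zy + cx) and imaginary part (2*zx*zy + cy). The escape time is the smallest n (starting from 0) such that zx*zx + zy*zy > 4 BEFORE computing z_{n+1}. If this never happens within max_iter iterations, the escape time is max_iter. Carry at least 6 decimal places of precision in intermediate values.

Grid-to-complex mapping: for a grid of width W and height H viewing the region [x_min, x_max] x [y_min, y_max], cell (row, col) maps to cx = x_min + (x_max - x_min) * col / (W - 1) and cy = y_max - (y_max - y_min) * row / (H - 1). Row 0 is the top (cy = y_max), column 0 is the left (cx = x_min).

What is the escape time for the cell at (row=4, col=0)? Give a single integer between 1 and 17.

Answer: 17

Derivation:
z_0 = 0 + 0i, c = -1.0200 + -0.1667i
Iter 1: z = -1.0200 + -0.1667i, |z|^2 = 1.0682
Iter 2: z = -0.0074 + 0.1733i, |z|^2 = 0.0301
Iter 3: z = -1.0500 + -0.1692i, |z|^2 = 1.1311
Iter 4: z = 0.0538 + 0.1887i, |z|^2 = 0.0385
Iter 5: z = -1.0527 + -0.1463i, |z|^2 = 1.1296
Iter 6: z = 0.0668 + 0.1415i, |z|^2 = 0.0245
Iter 7: z = -1.0355 + -0.1478i, |z|^2 = 1.0942
Iter 8: z = 0.0305 + 0.1394i, |z|^2 = 0.0204
Iter 9: z = -1.0385 + -0.1582i, |z|^2 = 1.1035
Iter 10: z = 0.0335 + 0.1618i, |z|^2 = 0.0273
Iter 11: z = -1.0451 + -0.1558i, |z|^2 = 1.1165
Iter 12: z = 0.0479 + 0.1591i, |z|^2 = 0.0276
Iter 13: z = -1.0430 + -0.1514i, |z|^2 = 1.1108
Iter 14: z = 0.0449 + 0.1492i, |z|^2 = 0.0243
Iter 15: z = -1.0403 + -0.1533i, |z|^2 = 1.1056
Iter 16: z = 0.0386 + 0.1522i, |z|^2 = 0.0247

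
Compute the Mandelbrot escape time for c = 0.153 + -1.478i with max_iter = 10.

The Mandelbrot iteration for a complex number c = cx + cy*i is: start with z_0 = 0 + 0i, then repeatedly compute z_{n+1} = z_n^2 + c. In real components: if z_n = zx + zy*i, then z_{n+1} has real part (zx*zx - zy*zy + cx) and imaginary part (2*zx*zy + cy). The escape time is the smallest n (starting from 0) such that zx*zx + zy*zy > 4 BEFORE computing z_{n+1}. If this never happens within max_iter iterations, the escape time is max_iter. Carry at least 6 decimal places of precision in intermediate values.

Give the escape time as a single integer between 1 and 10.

Answer: 2

Derivation:
z_0 = 0 + 0i, c = 0.1530 + -1.4780i
Iter 1: z = 0.1530 + -1.4780i, |z|^2 = 2.2079
Iter 2: z = -2.0081 + -1.9303i, |z|^2 = 7.7583
Escaped at iteration 2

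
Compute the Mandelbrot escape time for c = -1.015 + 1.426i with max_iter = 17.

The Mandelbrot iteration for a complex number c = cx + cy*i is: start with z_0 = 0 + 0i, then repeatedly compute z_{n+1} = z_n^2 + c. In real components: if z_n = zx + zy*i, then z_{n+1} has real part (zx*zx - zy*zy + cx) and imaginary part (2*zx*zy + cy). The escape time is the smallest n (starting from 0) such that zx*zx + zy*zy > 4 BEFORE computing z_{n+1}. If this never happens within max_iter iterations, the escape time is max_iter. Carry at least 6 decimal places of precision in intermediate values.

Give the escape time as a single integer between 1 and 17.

Answer: 2

Derivation:
z_0 = 0 + 0i, c = -1.0150 + 1.4260i
Iter 1: z = -1.0150 + 1.4260i, |z|^2 = 3.0637
Iter 2: z = -2.0183 + -1.4688i, |z|^2 = 6.2307
Escaped at iteration 2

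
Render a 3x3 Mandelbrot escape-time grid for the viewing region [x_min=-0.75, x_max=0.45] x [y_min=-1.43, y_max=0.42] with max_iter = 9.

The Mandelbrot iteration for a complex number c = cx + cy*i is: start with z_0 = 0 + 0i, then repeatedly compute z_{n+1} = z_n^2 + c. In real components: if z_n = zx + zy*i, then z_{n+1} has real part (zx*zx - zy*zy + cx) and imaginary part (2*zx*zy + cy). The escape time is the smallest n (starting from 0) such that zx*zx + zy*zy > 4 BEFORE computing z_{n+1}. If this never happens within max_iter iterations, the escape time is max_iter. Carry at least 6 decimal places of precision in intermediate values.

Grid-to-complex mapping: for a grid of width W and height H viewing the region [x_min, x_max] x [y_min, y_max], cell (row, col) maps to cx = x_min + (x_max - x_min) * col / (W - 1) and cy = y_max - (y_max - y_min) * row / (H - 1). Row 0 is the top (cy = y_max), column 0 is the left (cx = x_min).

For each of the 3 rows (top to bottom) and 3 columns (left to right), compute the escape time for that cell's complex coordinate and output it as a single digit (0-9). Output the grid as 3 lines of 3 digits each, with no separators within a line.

(row=0, col=0): c = -0.7500 + 0.4200i → escape time 8
(row=0, col=1): c = -0.1500 + 0.4200i → escape time 9
(row=0, col=2): c = 0.4500 + 0.4200i → escape time 7
(row=1, col=0): c = -0.7500 + -0.5050i → escape time 6
(row=1, col=1): c = -0.1500 + -0.5050i → escape time 9
(row=1, col=2): c = 0.4500 + -0.5050i → escape time 6
(row=2, col=0): c = -0.7500 + -1.4300i → escape time 2
(row=2, col=1): c = -0.1500 + -1.4300i → escape time 2
(row=2, col=2): c = 0.4500 + -1.4300i → escape time 2

Answer: 897
696
222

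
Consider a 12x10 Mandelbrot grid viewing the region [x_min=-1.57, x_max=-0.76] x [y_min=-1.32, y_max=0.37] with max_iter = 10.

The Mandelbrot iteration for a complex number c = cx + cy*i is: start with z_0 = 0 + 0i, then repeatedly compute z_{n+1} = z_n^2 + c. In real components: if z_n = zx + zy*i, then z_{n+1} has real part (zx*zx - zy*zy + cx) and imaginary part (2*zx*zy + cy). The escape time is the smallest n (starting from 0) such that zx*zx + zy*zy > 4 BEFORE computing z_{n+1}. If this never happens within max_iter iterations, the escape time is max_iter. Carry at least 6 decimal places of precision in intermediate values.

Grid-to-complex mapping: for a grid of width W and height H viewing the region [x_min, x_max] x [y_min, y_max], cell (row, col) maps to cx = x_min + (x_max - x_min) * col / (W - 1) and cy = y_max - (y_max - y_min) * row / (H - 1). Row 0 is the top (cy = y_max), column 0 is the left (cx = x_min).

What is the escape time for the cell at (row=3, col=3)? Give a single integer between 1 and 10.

z_0 = 0 + 0i, c = -1.3491 + -0.1933i
Iter 1: z = -1.3491 + -0.1933i, |z|^2 = 1.8574
Iter 2: z = 0.4336 + 0.3283i, |z|^2 = 0.2958
Iter 3: z = -1.2689 + 0.0914i, |z|^2 = 1.6184
Iter 4: z = 0.2526 + -0.4252i, |z|^2 = 0.2446
Iter 5: z = -1.4661 + -0.4082i, |z|^2 = 2.3159
Iter 6: z = 0.6336 + 1.0035i, |z|^2 = 1.4085
Iter 7: z = -1.9547 + 1.0784i, |z|^2 = 4.9836
Escaped at iteration 7

Answer: 7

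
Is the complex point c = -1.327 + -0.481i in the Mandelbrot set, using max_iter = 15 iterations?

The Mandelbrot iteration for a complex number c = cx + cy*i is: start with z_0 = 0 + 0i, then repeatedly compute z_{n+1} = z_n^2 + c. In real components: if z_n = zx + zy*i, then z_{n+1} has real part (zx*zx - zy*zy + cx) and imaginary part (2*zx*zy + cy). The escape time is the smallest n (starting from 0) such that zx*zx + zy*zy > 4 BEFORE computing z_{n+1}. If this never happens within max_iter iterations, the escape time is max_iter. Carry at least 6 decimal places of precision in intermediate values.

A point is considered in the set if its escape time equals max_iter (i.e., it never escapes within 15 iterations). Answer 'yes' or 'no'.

Answer: no

Derivation:
z_0 = 0 + 0i, c = -1.3270 + -0.4810i
Iter 1: z = -1.3270 + -0.4810i, |z|^2 = 1.9923
Iter 2: z = 0.2026 + 0.7956i, |z|^2 = 0.6740
Iter 3: z = -1.9189 + -0.1587i, |z|^2 = 3.7074
Iter 4: z = 2.3300 + 0.1280i, |z|^2 = 5.4453
Escaped at iteration 4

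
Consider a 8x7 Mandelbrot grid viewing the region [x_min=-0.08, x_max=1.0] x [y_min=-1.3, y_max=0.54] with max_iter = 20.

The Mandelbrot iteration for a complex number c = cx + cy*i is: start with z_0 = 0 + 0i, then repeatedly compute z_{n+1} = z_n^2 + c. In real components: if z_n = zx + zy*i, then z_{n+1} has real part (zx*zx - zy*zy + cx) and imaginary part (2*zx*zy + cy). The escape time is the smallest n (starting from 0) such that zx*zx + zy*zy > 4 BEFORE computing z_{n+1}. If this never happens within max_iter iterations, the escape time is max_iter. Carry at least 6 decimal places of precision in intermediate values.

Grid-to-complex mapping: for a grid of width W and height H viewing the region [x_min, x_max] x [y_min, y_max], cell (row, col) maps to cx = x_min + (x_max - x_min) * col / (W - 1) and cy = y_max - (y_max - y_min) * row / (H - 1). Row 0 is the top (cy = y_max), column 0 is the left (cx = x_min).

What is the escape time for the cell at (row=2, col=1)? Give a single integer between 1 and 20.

z_0 = 0 + 0i, c = 0.0743 + -0.0733i
Iter 1: z = 0.0743 + -0.0733i, |z|^2 = 0.0109
Iter 2: z = 0.0744 + -0.0842i, |z|^2 = 0.0126
Iter 3: z = 0.0727 + -0.0859i, |z|^2 = 0.0127
Iter 4: z = 0.0722 + -0.0858i, |z|^2 = 0.0126
Iter 5: z = 0.0721 + -0.0857i, |z|^2 = 0.0126
Iter 6: z = 0.0721 + -0.0857i, |z|^2 = 0.0125
Iter 7: z = 0.0721 + -0.0857i, |z|^2 = 0.0125
Iter 8: z = 0.0721 + -0.0857i, |z|^2 = 0.0125
Iter 9: z = 0.0721 + -0.0857i, |z|^2 = 0.0125
Iter 10: z = 0.0721 + -0.0857i, |z|^2 = 0.0125
Iter 11: z = 0.0721 + -0.0857i, |z|^2 = 0.0125
Iter 12: z = 0.0721 + -0.0857i, |z|^2 = 0.0125
Iter 13: z = 0.0721 + -0.0857i, |z|^2 = 0.0125
Iter 14: z = 0.0721 + -0.0857i, |z|^2 = 0.0125
Iter 15: z = 0.0721 + -0.0857i, |z|^2 = 0.0125
Iter 16: z = 0.0721 + -0.0857i, |z|^2 = 0.0125
Iter 17: z = 0.0721 + -0.0857i, |z|^2 = 0.0125
Iter 18: z = 0.0721 + -0.0857i, |z|^2 = 0.0125
Iter 19: z = 0.0721 + -0.0857i, |z|^2 = 0.0125

Answer: 20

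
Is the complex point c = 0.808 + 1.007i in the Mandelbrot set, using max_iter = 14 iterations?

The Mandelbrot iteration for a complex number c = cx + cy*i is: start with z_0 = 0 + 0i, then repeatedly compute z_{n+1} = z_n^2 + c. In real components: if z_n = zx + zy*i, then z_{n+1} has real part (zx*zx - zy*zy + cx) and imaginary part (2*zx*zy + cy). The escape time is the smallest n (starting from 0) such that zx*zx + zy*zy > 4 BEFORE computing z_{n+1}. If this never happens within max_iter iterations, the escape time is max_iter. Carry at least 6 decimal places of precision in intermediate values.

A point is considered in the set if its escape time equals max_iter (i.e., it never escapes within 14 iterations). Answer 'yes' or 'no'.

z_0 = 0 + 0i, c = 0.8080 + 1.0070i
Iter 1: z = 0.8080 + 1.0070i, |z|^2 = 1.6669
Iter 2: z = 0.4468 + 2.6343i, |z|^2 = 7.1392
Escaped at iteration 2

Answer: no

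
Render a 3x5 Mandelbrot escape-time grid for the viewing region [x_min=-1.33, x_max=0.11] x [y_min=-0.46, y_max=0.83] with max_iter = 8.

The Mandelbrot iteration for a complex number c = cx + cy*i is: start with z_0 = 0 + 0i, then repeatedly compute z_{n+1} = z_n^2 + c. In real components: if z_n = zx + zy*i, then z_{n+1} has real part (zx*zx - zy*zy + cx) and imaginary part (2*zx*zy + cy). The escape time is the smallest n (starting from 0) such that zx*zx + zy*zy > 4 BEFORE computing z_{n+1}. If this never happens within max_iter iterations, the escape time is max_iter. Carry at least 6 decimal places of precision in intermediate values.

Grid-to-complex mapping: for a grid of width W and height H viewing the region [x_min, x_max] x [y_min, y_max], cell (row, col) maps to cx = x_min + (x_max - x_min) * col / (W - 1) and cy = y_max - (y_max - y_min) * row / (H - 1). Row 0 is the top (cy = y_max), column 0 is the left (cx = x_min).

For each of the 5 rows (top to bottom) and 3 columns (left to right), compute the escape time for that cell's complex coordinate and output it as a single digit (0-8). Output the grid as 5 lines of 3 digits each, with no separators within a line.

Answer: 345
388
888
888
488

Derivation:
(row=0, col=0): c = -1.3300 + 0.8300i → escape time 3
(row=0, col=1): c = -0.6100 + 0.8300i → escape time 4
(row=0, col=2): c = 0.1100 + 0.8300i → escape time 5
(row=1, col=0): c = -1.3300 + 0.5075i → escape time 3
(row=1, col=1): c = -0.6100 + 0.5075i → escape time 8
(row=1, col=2): c = 0.1100 + 0.5075i → escape time 8
(row=2, col=0): c = -1.3300 + 0.1850i → escape time 8
(row=2, col=1): c = -0.6100 + 0.1850i → escape time 8
(row=2, col=2): c = 0.1100 + 0.1850i → escape time 8
(row=3, col=0): c = -1.3300 + -0.1375i → escape time 8
(row=3, col=1): c = -0.6100 + -0.1375i → escape time 8
(row=3, col=2): c = 0.1100 + -0.1375i → escape time 8
(row=4, col=0): c = -1.3300 + -0.4600i → escape time 4
(row=4, col=1): c = -0.6100 + -0.4600i → escape time 8
(row=4, col=2): c = 0.1100 + -0.4600i → escape time 8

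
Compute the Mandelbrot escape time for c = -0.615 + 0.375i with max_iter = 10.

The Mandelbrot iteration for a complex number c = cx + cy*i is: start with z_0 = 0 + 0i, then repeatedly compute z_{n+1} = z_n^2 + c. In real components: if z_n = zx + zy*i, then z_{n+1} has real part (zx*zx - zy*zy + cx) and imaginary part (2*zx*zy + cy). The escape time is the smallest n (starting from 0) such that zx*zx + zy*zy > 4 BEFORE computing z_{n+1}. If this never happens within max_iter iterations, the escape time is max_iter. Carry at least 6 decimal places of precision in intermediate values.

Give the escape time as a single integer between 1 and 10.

z_0 = 0 + 0i, c = -0.6150 + 0.3750i
Iter 1: z = -0.6150 + 0.3750i, |z|^2 = 0.5189
Iter 2: z = -0.3774 + -0.0862i, |z|^2 = 0.1499
Iter 3: z = -0.4800 + 0.4401i, |z|^2 = 0.4241
Iter 4: z = -0.5783 + -0.0475i, |z|^2 = 0.3367
Iter 5: z = -0.2828 + 0.4299i, |z|^2 = 0.2649
Iter 6: z = -0.7198 + 0.1318i, |z|^2 = 0.5355
Iter 7: z = -0.1142 + 0.1853i, |z|^2 = 0.0474
Iter 8: z = -0.6363 + 0.3327i, |z|^2 = 0.5155
Iter 9: z = -0.3208 + -0.0484i, |z|^2 = 0.1053

Answer: 10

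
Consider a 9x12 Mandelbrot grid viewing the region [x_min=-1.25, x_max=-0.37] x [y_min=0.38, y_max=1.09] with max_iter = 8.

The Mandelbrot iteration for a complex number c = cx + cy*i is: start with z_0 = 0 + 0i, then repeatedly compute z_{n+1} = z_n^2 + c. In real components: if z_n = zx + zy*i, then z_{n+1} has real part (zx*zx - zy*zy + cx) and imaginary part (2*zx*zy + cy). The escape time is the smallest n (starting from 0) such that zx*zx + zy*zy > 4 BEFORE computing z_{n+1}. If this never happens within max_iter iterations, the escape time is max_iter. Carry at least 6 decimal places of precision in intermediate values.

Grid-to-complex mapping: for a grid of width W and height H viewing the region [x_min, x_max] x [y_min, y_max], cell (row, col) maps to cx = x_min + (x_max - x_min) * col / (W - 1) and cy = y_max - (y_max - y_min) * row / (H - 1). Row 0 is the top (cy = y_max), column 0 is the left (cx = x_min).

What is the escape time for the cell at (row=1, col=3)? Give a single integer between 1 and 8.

Answer: 3

Derivation:
z_0 = 0 + 0i, c = -0.9200 + 1.0255i
Iter 1: z = -0.9200 + 1.0255i, |z|^2 = 1.8980
Iter 2: z = -1.1252 + -0.8614i, |z|^2 = 2.0080
Iter 3: z = -0.3960 + 2.9638i, |z|^2 = 8.9411
Escaped at iteration 3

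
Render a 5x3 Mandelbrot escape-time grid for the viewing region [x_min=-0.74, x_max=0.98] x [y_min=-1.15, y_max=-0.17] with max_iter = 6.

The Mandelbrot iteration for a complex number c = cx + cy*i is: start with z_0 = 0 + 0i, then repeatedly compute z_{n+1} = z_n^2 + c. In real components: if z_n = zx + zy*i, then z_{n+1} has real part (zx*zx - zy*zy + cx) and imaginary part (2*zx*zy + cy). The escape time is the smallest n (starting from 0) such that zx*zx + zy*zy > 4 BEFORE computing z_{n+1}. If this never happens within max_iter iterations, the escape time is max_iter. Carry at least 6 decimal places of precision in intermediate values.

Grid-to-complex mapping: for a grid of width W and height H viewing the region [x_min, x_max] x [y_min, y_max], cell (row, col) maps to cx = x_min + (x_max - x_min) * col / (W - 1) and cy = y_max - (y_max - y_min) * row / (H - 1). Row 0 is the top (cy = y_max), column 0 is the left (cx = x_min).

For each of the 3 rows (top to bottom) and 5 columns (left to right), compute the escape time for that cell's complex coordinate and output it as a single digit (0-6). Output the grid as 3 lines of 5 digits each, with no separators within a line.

(row=0, col=0): c = -0.7400 + -0.1700i → escape time 6
(row=0, col=1): c = -0.3100 + -0.1700i → escape time 6
(row=0, col=2): c = 0.1200 + -0.1700i → escape time 6
(row=0, col=3): c = 0.5500 + -0.1700i → escape time 4
(row=0, col=4): c = 0.9800 + -0.1700i → escape time 3
(row=1, col=0): c = -0.7400 + -0.6600i → escape time 5
(row=1, col=1): c = -0.3100 + -0.6600i → escape time 6
(row=1, col=2): c = 0.1200 + -0.6600i → escape time 6
(row=1, col=3): c = 0.5500 + -0.6600i → escape time 3
(row=1, col=4): c = 0.9800 + -0.6600i → escape time 2
(row=2, col=0): c = -0.7400 + -1.1500i → escape time 3
(row=2, col=1): c = -0.3100 + -1.1500i → escape time 4
(row=2, col=2): c = 0.1200 + -1.1500i → escape time 3
(row=2, col=3): c = 0.5500 + -1.1500i → escape time 2
(row=2, col=4): c = 0.9800 + -1.1500i → escape time 2

Answer: 66643
56632
34322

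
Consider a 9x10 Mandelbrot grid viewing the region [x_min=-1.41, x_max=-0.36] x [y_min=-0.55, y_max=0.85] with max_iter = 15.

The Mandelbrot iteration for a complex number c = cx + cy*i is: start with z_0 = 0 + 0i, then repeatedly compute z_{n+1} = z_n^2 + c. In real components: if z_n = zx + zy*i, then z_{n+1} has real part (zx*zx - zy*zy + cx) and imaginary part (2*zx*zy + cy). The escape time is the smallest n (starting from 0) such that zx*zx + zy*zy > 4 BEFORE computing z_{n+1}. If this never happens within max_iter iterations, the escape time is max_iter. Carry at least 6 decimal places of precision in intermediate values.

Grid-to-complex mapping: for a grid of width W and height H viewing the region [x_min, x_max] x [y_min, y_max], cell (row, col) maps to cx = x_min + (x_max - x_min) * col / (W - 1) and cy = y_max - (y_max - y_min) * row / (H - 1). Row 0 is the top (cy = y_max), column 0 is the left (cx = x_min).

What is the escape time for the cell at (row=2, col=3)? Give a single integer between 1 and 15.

z_0 = 0 + 0i, c = -1.0162 + 0.5389i
Iter 1: z = -1.0162 + 0.5389i, |z|^2 = 1.3232
Iter 2: z = -0.2739 + -0.5564i, |z|^2 = 0.3846
Iter 3: z = -1.2508 + 0.8437i, |z|^2 = 2.2763
Iter 4: z = -0.1635 + -1.5717i, |z|^2 = 2.4969
Iter 5: z = -3.4597 + 1.0528i, |z|^2 = 13.0777
Escaped at iteration 5

Answer: 5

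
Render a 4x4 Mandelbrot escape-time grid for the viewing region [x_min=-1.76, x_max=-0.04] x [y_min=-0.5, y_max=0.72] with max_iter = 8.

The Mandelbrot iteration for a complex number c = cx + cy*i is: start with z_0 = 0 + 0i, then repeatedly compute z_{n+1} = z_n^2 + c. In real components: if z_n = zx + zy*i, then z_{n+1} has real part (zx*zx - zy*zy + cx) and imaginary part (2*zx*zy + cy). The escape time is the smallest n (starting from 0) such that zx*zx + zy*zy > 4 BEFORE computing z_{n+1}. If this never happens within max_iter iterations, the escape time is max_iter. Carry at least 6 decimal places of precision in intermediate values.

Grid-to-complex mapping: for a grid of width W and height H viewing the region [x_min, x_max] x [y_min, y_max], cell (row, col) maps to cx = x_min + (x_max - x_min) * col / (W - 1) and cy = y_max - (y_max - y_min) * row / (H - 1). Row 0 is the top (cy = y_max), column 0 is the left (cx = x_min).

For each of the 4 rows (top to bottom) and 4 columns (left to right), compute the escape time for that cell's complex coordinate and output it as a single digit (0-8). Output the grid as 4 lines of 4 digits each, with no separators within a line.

(row=0, col=0): c = -1.7600 + 0.7200i → escape time 3
(row=0, col=1): c = -1.1867 + 0.7200i → escape time 3
(row=0, col=2): c = -0.6133 + 0.7200i → escape time 6
(row=0, col=3): c = -0.0400 + 0.7200i → escape time 8
(row=1, col=0): c = -1.7600 + 0.3133i → escape time 4
(row=1, col=1): c = -1.1867 + 0.3133i → escape time 8
(row=1, col=2): c = -0.6133 + 0.3133i → escape time 8
(row=1, col=3): c = -0.0400 + 0.3133i → escape time 8
(row=2, col=0): c = -1.7600 + -0.0933i → escape time 4
(row=2, col=1): c = -1.1867 + -0.0933i → escape time 8
(row=2, col=2): c = -0.6133 + -0.0933i → escape time 8
(row=2, col=3): c = -0.0400 + -0.0933i → escape time 8
(row=3, col=0): c = -1.7600 + -0.5000i → escape time 3
(row=3, col=1): c = -1.1867 + -0.5000i → escape time 5
(row=3, col=2): c = -0.6133 + -0.5000i → escape time 8
(row=3, col=3): c = -0.0400 + -0.5000i → escape time 8

Answer: 3368
4888
4888
3588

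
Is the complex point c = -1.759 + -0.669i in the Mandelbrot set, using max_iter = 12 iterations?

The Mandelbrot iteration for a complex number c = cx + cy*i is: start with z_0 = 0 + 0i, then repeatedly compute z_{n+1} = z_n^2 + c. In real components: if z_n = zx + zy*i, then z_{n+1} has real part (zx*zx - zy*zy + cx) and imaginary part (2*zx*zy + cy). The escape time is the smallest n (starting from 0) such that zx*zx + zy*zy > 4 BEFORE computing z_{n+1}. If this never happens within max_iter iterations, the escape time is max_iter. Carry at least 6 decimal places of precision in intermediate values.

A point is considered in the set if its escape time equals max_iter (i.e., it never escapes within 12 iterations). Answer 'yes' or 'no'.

z_0 = 0 + 0i, c = -1.7590 + -0.6690i
Iter 1: z = -1.7590 + -0.6690i, |z|^2 = 3.5416
Iter 2: z = 0.8875 + 1.6845i, |z|^2 = 3.6254
Iter 3: z = -3.8090 + 2.3211i, |z|^2 = 19.8960
Escaped at iteration 3

Answer: no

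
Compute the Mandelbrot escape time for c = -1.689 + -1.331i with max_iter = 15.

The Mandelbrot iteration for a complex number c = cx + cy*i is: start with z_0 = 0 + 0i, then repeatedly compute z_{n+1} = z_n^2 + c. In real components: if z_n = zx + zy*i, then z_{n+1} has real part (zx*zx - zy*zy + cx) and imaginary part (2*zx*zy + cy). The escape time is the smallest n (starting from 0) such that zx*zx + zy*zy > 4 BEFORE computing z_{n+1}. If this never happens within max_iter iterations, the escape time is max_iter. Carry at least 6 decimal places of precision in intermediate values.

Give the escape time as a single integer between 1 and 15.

z_0 = 0 + 0i, c = -1.6890 + -1.3310i
Iter 1: z = -1.6890 + -1.3310i, |z|^2 = 4.6243
Escaped at iteration 1

Answer: 1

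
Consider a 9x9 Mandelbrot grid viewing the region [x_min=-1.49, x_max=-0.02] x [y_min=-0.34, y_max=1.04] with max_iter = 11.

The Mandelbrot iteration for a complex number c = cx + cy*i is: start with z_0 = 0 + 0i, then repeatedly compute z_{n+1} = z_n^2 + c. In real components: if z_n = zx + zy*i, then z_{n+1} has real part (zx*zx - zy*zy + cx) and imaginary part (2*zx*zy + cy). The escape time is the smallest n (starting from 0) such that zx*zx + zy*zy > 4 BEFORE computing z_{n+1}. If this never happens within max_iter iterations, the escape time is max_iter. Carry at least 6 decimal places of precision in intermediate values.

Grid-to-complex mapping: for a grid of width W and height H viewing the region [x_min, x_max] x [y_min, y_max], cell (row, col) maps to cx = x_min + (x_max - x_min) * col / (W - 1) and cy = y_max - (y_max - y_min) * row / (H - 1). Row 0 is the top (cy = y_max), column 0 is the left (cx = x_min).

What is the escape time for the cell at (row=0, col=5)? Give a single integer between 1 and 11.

Answer: 4

Derivation:
z_0 = 0 + 0i, c = -0.5713 + 1.0400i
Iter 1: z = -0.5713 + 1.0400i, |z|^2 = 1.4079
Iter 2: z = -1.3265 + -0.1482i, |z|^2 = 1.7816
Iter 3: z = 1.1665 + 1.4332i, |z|^2 = 3.4146
Iter 4: z = -1.2647 + 4.3835i, |z|^2 = 20.8142
Escaped at iteration 4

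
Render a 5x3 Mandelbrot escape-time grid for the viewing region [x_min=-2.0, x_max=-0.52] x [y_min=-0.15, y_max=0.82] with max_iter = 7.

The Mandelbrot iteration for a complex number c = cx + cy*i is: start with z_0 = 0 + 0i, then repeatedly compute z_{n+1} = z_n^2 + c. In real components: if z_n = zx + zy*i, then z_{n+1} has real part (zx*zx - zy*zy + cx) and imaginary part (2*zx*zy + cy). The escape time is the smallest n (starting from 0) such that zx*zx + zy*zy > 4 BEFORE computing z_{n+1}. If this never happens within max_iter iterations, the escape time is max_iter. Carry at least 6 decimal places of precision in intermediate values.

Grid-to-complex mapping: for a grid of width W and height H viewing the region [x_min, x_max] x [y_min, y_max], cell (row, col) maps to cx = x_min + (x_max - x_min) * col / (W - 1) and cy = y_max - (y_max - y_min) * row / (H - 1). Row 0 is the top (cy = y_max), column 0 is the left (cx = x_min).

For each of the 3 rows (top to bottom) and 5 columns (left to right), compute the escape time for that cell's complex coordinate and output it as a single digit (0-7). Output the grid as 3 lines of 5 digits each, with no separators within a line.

(row=0, col=0): c = -2.0000 + 0.8200i → escape time 1
(row=0, col=1): c = -1.6300 + 0.8200i → escape time 3
(row=0, col=2): c = -1.2600 + 0.8200i → escape time 3
(row=0, col=3): c = -0.8900 + 0.8200i → escape time 4
(row=0, col=4): c = -0.5200 + 0.8200i → escape time 5
(row=1, col=0): c = -2.0000 + 0.3350i → escape time 1
(row=1, col=1): c = -1.6300 + 0.3350i → escape time 4
(row=1, col=2): c = -1.2600 + 0.3350i → escape time 7
(row=1, col=3): c = -0.8900 + 0.3350i → escape time 7
(row=1, col=4): c = -0.5200 + 0.3350i → escape time 7
(row=2, col=0): c = -2.0000 + -0.1500i → escape time 1
(row=2, col=1): c = -1.6300 + -0.1500i → escape time 5
(row=2, col=2): c = -1.2600 + -0.1500i → escape time 7
(row=2, col=3): c = -0.8900 + -0.1500i → escape time 7
(row=2, col=4): c = -0.5200 + -0.1500i → escape time 7

Answer: 13345
14777
15777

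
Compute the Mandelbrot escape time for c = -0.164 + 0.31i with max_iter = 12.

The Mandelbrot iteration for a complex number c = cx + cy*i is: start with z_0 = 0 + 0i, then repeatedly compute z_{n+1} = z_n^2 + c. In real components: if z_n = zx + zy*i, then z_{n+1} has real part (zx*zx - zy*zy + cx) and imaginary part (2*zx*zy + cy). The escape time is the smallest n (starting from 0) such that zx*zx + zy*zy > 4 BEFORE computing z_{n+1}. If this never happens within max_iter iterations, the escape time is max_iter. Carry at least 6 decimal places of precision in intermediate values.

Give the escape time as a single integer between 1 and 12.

Answer: 12

Derivation:
z_0 = 0 + 0i, c = -0.1640 + 0.3100i
Iter 1: z = -0.1640 + 0.3100i, |z|^2 = 0.1230
Iter 2: z = -0.2332 + 0.2083i, |z|^2 = 0.0978
Iter 3: z = -0.1530 + 0.2128i, |z|^2 = 0.0687
Iter 4: z = -0.1859 + 0.2449i, |z|^2 = 0.0945
Iter 5: z = -0.1894 + 0.2190i, |z|^2 = 0.0838
Iter 6: z = -0.1761 + 0.2271i, |z|^2 = 0.0826
Iter 7: z = -0.1846 + 0.2300i, |z|^2 = 0.0870
Iter 8: z = -0.1829 + 0.2251i, |z|^2 = 0.0841
Iter 9: z = -0.1812 + 0.2277i, |z|^2 = 0.0847
Iter 10: z = -0.1830 + 0.2275i, |z|^2 = 0.0852
Iter 11: z = -0.1823 + 0.2267i, |z|^2 = 0.0846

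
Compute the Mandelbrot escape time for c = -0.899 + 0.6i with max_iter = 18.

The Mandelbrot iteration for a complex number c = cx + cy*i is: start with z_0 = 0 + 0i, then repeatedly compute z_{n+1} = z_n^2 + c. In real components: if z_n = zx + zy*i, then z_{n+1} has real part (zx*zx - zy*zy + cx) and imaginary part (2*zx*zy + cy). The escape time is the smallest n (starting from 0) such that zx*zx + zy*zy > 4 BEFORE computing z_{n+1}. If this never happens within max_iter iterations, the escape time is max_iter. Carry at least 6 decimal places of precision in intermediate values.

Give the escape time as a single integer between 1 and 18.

z_0 = 0 + 0i, c = -0.8990 + 0.6000i
Iter 1: z = -0.8990 + 0.6000i, |z|^2 = 1.1682
Iter 2: z = -0.4508 + -0.4788i, |z|^2 = 0.4325
Iter 3: z = -0.9250 + 1.0317i, |z|^2 = 1.9201
Iter 4: z = -1.1077 + -1.3087i, |z|^2 = 2.9396
Iter 5: z = -1.3847 + 3.4992i, |z|^2 = 14.1619
Escaped at iteration 5

Answer: 5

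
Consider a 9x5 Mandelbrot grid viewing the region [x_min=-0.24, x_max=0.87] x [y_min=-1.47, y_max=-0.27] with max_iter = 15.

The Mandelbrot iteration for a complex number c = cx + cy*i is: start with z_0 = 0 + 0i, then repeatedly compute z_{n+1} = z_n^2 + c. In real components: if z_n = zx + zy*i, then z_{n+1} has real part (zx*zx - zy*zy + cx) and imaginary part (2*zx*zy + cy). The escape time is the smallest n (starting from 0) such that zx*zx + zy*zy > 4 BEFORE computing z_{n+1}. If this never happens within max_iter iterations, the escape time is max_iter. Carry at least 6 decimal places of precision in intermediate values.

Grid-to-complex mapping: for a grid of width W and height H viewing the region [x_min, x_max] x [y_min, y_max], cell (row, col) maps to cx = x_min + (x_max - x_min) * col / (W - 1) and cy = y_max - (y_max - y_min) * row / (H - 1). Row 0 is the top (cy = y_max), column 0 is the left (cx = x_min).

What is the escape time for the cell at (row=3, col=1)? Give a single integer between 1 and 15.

z_0 = 0 + 0i, c = -0.1013 + -1.1700i
Iter 1: z = -0.1013 + -1.1700i, |z|^2 = 1.3792
Iter 2: z = -1.4599 + -0.9331i, |z|^2 = 3.0019
Iter 3: z = 1.1594 + 1.5544i, |z|^2 = 3.7604
Iter 4: z = -1.1731 + 2.4344i, |z|^2 = 7.3025
Escaped at iteration 4

Answer: 4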